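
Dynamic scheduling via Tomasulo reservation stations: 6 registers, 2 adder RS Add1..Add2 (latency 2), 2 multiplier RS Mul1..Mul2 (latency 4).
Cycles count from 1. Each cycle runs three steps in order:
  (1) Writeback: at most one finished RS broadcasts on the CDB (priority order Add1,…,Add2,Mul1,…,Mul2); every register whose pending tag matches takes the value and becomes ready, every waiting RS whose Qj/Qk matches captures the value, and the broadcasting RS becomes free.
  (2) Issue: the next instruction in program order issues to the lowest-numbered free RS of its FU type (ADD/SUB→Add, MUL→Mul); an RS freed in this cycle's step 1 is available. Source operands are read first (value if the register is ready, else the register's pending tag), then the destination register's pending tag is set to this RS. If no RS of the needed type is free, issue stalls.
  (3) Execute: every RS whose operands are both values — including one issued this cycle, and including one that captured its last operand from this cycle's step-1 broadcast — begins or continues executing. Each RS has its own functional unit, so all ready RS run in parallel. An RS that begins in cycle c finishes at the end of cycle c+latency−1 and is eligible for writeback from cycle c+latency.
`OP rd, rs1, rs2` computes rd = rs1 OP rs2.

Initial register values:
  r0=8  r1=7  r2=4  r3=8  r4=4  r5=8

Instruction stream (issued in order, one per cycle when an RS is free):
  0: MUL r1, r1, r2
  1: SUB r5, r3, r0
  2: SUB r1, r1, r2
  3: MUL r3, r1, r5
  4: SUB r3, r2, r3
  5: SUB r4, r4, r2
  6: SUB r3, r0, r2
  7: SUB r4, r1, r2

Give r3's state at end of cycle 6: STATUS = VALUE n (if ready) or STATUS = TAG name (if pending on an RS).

STATUS = TAG Add1

c1: issue MUL r1<-Mul1 | r0:8,r1:Mul1,r2:4,r3:8,r4:4,r5:8
c2: issue SUB r5<-Add1 | r0:8,r1:Mul1,r2:4,r3:8,r4:4,r5:Add1
c3: issue SUB r1<-Add2 | r0:8,r1:Add2,r2:4,r3:8,r4:4,r5:Add1
c4: CDB Add1=0; issue MUL r3<-Mul2 | r0:8,r1:Add2,r2:4,r3:Mul2,r4:4,r5:0
c5: CDB Mul1=28; issue SUB r3<-Add1 | r0:8,r1:Add2,r2:4,r3:Add1,r4:4,r5:0
c6: stall | r0:8,r1:Add2,r2:4,r3:Add1,r4:4,r5:0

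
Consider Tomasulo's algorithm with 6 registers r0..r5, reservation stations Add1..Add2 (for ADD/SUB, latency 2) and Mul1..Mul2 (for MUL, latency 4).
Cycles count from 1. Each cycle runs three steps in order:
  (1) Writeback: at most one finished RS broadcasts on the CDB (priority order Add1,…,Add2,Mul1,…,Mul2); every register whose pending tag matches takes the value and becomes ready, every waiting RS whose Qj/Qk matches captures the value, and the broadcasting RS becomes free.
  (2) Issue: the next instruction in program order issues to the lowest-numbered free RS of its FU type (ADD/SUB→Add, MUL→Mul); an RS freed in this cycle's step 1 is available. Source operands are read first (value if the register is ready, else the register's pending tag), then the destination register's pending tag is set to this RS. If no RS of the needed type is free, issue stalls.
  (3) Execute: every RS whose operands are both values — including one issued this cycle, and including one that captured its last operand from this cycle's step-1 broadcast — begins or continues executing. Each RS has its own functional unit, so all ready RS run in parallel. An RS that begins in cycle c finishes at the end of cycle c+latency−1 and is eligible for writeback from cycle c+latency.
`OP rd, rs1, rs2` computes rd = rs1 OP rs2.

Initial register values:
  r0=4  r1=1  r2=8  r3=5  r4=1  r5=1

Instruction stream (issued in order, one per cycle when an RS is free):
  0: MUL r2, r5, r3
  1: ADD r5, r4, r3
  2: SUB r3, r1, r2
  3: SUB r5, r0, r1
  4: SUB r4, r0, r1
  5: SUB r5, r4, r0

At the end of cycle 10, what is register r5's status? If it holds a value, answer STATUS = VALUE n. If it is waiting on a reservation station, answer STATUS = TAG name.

c1: issue MUL r2<-Mul1 | r0:4,r1:1,r2:Mul1,r3:5,r4:1,r5:1
c2: issue ADD r5<-Add1 | r0:4,r1:1,r2:Mul1,r3:5,r4:1,r5:Add1
c3: issue SUB r3<-Add2 | r0:4,r1:1,r2:Mul1,r3:Add2,r4:1,r5:Add1
c4: CDB Add1=6; issue SUB r5<-Add1 | r0:4,r1:1,r2:Mul1,r3:Add2,r4:1,r5:Add1
c5: CDB Mul1=5; stall | r0:4,r1:1,r2:5,r3:Add2,r4:1,r5:Add1
c6: CDB Add1=3; issue SUB r4<-Add1 | r0:4,r1:1,r2:5,r3:Add2,r4:Add1,r5:3
c7: CDB Add2=-4; issue SUB r5<-Add2 | r0:4,r1:1,r2:5,r3:-4,r4:Add1,r5:Add2
c8: CDB Add1=3 | r0:4,r1:1,r2:5,r3:-4,r4:3,r5:Add2
c9: - | r0:4,r1:1,r2:5,r3:-4,r4:3,r5:Add2
c10: CDB Add2=-1 | r0:4,r1:1,r2:5,r3:-4,r4:3,r5:-1

STATUS = VALUE -1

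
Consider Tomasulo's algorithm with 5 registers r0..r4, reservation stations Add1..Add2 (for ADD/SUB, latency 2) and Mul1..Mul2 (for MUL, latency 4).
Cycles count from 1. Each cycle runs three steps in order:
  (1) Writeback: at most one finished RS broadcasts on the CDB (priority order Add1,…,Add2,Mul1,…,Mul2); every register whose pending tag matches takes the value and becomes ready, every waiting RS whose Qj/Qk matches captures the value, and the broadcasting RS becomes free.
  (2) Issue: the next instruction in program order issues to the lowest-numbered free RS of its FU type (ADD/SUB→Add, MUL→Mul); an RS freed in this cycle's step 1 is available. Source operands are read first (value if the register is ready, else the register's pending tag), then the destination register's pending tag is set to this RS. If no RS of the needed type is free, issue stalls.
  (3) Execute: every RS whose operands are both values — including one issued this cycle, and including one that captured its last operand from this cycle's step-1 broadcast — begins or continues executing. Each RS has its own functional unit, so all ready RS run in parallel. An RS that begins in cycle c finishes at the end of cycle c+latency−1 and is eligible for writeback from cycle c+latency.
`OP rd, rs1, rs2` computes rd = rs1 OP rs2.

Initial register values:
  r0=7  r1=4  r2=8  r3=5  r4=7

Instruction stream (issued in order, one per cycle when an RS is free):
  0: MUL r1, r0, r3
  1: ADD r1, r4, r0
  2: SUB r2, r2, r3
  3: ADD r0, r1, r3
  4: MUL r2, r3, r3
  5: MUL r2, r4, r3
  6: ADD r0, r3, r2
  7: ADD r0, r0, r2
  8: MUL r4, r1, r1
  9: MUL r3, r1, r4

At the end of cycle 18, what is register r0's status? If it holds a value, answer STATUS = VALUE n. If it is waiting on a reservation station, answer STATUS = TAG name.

cycle 1: issue MUL r1<-Mul1 // r0:7,r1:Mul1,r2:8,r3:5,r4:7
cycle 2: issue ADD r1<-Add1 // r0:7,r1:Add1,r2:8,r3:5,r4:7
cycle 3: issue SUB r2<-Add2 // r0:7,r1:Add1,r2:Add2,r3:5,r4:7
cycle 4: CDB Add1=14; issue ADD r0<-Add1 // r0:Add1,r1:14,r2:Add2,r3:5,r4:7
cycle 5: CDB Add2=3; issue MUL r2<-Mul2 // r0:Add1,r1:14,r2:Mul2,r3:5,r4:7
cycle 6: CDB Add1=19; stall // r0:19,r1:14,r2:Mul2,r3:5,r4:7
cycle 7: CDB Mul1=35; issue MUL r2<-Mul1 // r0:19,r1:14,r2:Mul1,r3:5,r4:7
cycle 8: issue ADD r0<-Add1 // r0:Add1,r1:14,r2:Mul1,r3:5,r4:7
cycle 9: CDB Mul2=25; issue ADD r0<-Add2 // r0:Add2,r1:14,r2:Mul1,r3:5,r4:7
cycle 10: issue MUL r4<-Mul2 // r0:Add2,r1:14,r2:Mul1,r3:5,r4:Mul2
cycle 11: CDB Mul1=35; issue MUL r3<-Mul1 // r0:Add2,r1:14,r2:35,r3:Mul1,r4:Mul2
cycle 12: - // r0:Add2,r1:14,r2:35,r3:Mul1,r4:Mul2
cycle 13: CDB Add1=40 // r0:Add2,r1:14,r2:35,r3:Mul1,r4:Mul2
cycle 14: CDB Mul2=196 // r0:Add2,r1:14,r2:35,r3:Mul1,r4:196
cycle 15: CDB Add2=75 // r0:75,r1:14,r2:35,r3:Mul1,r4:196
cycle 16: - // r0:75,r1:14,r2:35,r3:Mul1,r4:196
cycle 17: - // r0:75,r1:14,r2:35,r3:Mul1,r4:196
cycle 18: CDB Mul1=2744 // r0:75,r1:14,r2:35,r3:2744,r4:196

STATUS = VALUE 75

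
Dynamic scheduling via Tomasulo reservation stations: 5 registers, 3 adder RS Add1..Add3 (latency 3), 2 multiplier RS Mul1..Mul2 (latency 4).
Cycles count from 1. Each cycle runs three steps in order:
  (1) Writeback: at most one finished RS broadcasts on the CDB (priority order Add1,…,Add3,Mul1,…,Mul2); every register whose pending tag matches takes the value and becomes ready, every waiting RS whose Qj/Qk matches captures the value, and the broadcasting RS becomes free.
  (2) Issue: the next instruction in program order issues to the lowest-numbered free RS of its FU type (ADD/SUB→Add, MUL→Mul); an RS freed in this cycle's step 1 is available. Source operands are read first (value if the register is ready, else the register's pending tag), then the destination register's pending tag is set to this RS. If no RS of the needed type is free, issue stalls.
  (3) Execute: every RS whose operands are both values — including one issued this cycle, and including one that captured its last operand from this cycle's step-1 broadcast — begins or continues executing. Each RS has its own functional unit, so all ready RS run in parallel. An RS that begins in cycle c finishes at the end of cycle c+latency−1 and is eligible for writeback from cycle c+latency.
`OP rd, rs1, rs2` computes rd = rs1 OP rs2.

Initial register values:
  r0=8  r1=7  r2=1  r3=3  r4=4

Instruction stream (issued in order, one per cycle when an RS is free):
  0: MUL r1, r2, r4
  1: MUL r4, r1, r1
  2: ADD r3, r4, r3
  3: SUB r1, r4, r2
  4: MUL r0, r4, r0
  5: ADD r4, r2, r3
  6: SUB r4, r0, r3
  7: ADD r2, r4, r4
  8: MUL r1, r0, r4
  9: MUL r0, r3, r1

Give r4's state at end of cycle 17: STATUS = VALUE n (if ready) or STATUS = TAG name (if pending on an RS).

STATUS = VALUE 109

c1: issue MUL r1<-Mul1 | r0:8,r1:Mul1,r2:1,r3:3,r4:4
c2: issue MUL r4<-Mul2 | r0:8,r1:Mul1,r2:1,r3:3,r4:Mul2
c3: issue ADD r3<-Add1 | r0:8,r1:Mul1,r2:1,r3:Add1,r4:Mul2
c4: issue SUB r1<-Add2 | r0:8,r1:Add2,r2:1,r3:Add1,r4:Mul2
c5: CDB Mul1=4; issue MUL r0<-Mul1 | r0:Mul1,r1:Add2,r2:1,r3:Add1,r4:Mul2
c6: issue ADD r4<-Add3 | r0:Mul1,r1:Add2,r2:1,r3:Add1,r4:Add3
c7: stall | r0:Mul1,r1:Add2,r2:1,r3:Add1,r4:Add3
c8: stall | r0:Mul1,r1:Add2,r2:1,r3:Add1,r4:Add3
c9: CDB Mul2=16; stall | r0:Mul1,r1:Add2,r2:1,r3:Add1,r4:Add3
c10: stall | r0:Mul1,r1:Add2,r2:1,r3:Add1,r4:Add3
c11: stall | r0:Mul1,r1:Add2,r2:1,r3:Add1,r4:Add3
c12: CDB Add1=19; issue SUB r4<-Add1 | r0:Mul1,r1:Add2,r2:1,r3:19,r4:Add1
c13: CDB Add2=15; issue ADD r2<-Add2 | r0:Mul1,r1:15,r2:Add2,r3:19,r4:Add1
c14: CDB Mul1=128; issue MUL r1<-Mul1 | r0:128,r1:Mul1,r2:Add2,r3:19,r4:Add1
c15: CDB Add3=20; issue MUL r0<-Mul2 | r0:Mul2,r1:Mul1,r2:Add2,r3:19,r4:Add1
c16: - | r0:Mul2,r1:Mul1,r2:Add2,r3:19,r4:Add1
c17: CDB Add1=109 | r0:Mul2,r1:Mul1,r2:Add2,r3:19,r4:109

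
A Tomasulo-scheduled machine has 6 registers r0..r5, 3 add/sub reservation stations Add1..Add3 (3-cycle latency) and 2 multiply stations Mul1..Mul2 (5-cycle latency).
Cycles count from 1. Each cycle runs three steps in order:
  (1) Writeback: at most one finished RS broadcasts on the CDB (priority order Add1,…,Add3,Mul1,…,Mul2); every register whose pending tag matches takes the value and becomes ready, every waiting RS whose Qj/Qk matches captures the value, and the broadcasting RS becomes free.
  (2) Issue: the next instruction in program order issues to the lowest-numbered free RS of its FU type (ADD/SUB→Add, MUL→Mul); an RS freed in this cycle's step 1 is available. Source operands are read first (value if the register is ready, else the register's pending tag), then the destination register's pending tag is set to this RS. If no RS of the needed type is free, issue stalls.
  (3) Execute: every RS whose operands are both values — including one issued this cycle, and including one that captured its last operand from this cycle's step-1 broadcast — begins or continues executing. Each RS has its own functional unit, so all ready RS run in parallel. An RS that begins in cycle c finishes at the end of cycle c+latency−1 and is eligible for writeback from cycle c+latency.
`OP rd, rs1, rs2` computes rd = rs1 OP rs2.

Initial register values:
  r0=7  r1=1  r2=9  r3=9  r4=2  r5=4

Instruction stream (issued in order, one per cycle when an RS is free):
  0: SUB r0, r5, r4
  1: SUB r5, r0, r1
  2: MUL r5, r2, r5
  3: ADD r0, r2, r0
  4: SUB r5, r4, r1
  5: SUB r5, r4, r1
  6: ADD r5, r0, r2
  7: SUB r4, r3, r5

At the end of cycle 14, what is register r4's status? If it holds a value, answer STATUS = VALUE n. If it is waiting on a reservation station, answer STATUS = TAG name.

  c1: issue SUB r0<-Add1  regs: r0:Add1,r1:1,r2:9,r3:9,r4:2,r5:4
  c2: issue SUB r5<-Add2  regs: r0:Add1,r1:1,r2:9,r3:9,r4:2,r5:Add2
  c3: issue MUL r5<-Mul1  regs: r0:Add1,r1:1,r2:9,r3:9,r4:2,r5:Mul1
  c4: CDB Add1=2; issue ADD r0<-Add1  regs: r0:Add1,r1:1,r2:9,r3:9,r4:2,r5:Mul1
  c5: issue SUB r5<-Add3  regs: r0:Add1,r1:1,r2:9,r3:9,r4:2,r5:Add3
  c6: stall  regs: r0:Add1,r1:1,r2:9,r3:9,r4:2,r5:Add3
  c7: CDB Add1=11; issue SUB r5<-Add1  regs: r0:11,r1:1,r2:9,r3:9,r4:2,r5:Add1
  c8: CDB Add2=1; issue ADD r5<-Add2  regs: r0:11,r1:1,r2:9,r3:9,r4:2,r5:Add2
  c9: CDB Add3=1; issue SUB r4<-Add3  regs: r0:11,r1:1,r2:9,r3:9,r4:Add3,r5:Add2
  c10: CDB Add1=1  regs: r0:11,r1:1,r2:9,r3:9,r4:Add3,r5:Add2
  c11: CDB Add2=20  regs: r0:11,r1:1,r2:9,r3:9,r4:Add3,r5:20
  c12: -  regs: r0:11,r1:1,r2:9,r3:9,r4:Add3,r5:20
  c13: CDB Mul1=9  regs: r0:11,r1:1,r2:9,r3:9,r4:Add3,r5:20
  c14: CDB Add3=-11  regs: r0:11,r1:1,r2:9,r3:9,r4:-11,r5:20

STATUS = VALUE -11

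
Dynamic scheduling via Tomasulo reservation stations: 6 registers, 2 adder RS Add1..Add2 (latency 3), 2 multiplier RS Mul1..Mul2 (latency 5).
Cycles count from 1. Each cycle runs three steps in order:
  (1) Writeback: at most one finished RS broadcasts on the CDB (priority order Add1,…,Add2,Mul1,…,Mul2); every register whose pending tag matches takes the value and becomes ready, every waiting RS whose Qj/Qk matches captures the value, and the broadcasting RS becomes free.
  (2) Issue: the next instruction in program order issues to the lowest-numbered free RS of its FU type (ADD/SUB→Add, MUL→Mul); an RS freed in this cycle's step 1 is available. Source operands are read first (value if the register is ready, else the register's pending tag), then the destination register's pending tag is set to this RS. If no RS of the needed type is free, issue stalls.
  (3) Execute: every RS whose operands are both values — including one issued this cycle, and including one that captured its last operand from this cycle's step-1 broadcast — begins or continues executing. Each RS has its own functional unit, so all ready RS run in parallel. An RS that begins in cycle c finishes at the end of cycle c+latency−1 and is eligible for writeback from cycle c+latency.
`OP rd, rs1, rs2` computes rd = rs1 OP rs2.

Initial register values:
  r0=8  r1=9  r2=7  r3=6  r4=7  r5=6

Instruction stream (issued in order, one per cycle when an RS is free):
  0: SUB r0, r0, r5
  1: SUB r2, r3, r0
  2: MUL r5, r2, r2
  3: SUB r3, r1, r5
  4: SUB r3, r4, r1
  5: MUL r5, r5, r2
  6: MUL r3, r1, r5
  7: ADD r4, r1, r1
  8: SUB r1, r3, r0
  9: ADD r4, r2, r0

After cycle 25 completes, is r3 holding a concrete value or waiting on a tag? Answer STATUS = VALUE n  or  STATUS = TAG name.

STATUS = VALUE 576

c1: issue SUB r0<-Add1 | r0:Add1,r1:9,r2:7,r3:6,r4:7,r5:6
c2: issue SUB r2<-Add2 | r0:Add1,r1:9,r2:Add2,r3:6,r4:7,r5:6
c3: issue MUL r5<-Mul1 | r0:Add1,r1:9,r2:Add2,r3:6,r4:7,r5:Mul1
c4: CDB Add1=2; issue SUB r3<-Add1 | r0:2,r1:9,r2:Add2,r3:Add1,r4:7,r5:Mul1
c5: stall | r0:2,r1:9,r2:Add2,r3:Add1,r4:7,r5:Mul1
c6: stall | r0:2,r1:9,r2:Add2,r3:Add1,r4:7,r5:Mul1
c7: CDB Add2=4; issue SUB r3<-Add2 | r0:2,r1:9,r2:4,r3:Add2,r4:7,r5:Mul1
c8: issue MUL r5<-Mul2 | r0:2,r1:9,r2:4,r3:Add2,r4:7,r5:Mul2
c9: stall | r0:2,r1:9,r2:4,r3:Add2,r4:7,r5:Mul2
c10: CDB Add2=-2; stall | r0:2,r1:9,r2:4,r3:-2,r4:7,r5:Mul2
c11: stall | r0:2,r1:9,r2:4,r3:-2,r4:7,r5:Mul2
c12: CDB Mul1=16; issue MUL r3<-Mul1 | r0:2,r1:9,r2:4,r3:Mul1,r4:7,r5:Mul2
c13: issue ADD r4<-Add2 | r0:2,r1:9,r2:4,r3:Mul1,r4:Add2,r5:Mul2
c14: stall | r0:2,r1:9,r2:4,r3:Mul1,r4:Add2,r5:Mul2
c15: CDB Add1=-7; issue SUB r1<-Add1 | r0:2,r1:Add1,r2:4,r3:Mul1,r4:Add2,r5:Mul2
c16: CDB Add2=18; issue ADD r4<-Add2 | r0:2,r1:Add1,r2:4,r3:Mul1,r4:Add2,r5:Mul2
c17: CDB Mul2=64 | r0:2,r1:Add1,r2:4,r3:Mul1,r4:Add2,r5:64
c18: - | r0:2,r1:Add1,r2:4,r3:Mul1,r4:Add2,r5:64
c19: CDB Add2=6 | r0:2,r1:Add1,r2:4,r3:Mul1,r4:6,r5:64
c20: - | r0:2,r1:Add1,r2:4,r3:Mul1,r4:6,r5:64
c21: - | r0:2,r1:Add1,r2:4,r3:Mul1,r4:6,r5:64
c22: CDB Mul1=576 | r0:2,r1:Add1,r2:4,r3:576,r4:6,r5:64
c23: - | r0:2,r1:Add1,r2:4,r3:576,r4:6,r5:64
c24: - | r0:2,r1:Add1,r2:4,r3:576,r4:6,r5:64
c25: CDB Add1=574 | r0:2,r1:574,r2:4,r3:576,r4:6,r5:64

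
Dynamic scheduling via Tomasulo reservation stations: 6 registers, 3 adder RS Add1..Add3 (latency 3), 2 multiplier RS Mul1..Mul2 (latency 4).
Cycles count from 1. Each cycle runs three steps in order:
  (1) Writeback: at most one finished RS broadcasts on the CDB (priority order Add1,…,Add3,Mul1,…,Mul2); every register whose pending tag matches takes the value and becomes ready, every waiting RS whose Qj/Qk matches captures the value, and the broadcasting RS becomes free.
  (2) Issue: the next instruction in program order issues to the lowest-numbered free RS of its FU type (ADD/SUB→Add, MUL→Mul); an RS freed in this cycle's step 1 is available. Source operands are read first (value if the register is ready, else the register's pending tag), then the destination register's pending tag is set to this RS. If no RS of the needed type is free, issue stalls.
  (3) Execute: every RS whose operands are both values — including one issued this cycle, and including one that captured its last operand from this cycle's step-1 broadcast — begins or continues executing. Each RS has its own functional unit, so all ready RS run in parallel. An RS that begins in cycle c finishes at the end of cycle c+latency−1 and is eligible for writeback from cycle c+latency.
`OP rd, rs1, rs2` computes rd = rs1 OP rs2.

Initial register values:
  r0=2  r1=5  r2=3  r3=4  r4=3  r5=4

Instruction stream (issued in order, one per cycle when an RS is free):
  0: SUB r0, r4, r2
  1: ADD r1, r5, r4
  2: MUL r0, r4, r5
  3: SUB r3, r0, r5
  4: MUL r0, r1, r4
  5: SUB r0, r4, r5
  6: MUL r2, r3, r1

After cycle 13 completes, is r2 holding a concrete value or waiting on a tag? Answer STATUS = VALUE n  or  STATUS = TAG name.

cycle 1: issue SUB r0<-Add1 // r0:Add1,r1:5,r2:3,r3:4,r4:3,r5:4
cycle 2: issue ADD r1<-Add2 // r0:Add1,r1:Add2,r2:3,r3:4,r4:3,r5:4
cycle 3: issue MUL r0<-Mul1 // r0:Mul1,r1:Add2,r2:3,r3:4,r4:3,r5:4
cycle 4: CDB Add1=0; issue SUB r3<-Add1 // r0:Mul1,r1:Add2,r2:3,r3:Add1,r4:3,r5:4
cycle 5: CDB Add2=7; issue MUL r0<-Mul2 // r0:Mul2,r1:7,r2:3,r3:Add1,r4:3,r5:4
cycle 6: issue SUB r0<-Add2 // r0:Add2,r1:7,r2:3,r3:Add1,r4:3,r5:4
cycle 7: CDB Mul1=12; issue MUL r2<-Mul1 // r0:Add2,r1:7,r2:Mul1,r3:Add1,r4:3,r5:4
cycle 8: - // r0:Add2,r1:7,r2:Mul1,r3:Add1,r4:3,r5:4
cycle 9: CDB Add2=-1 // r0:-1,r1:7,r2:Mul1,r3:Add1,r4:3,r5:4
cycle 10: CDB Add1=8 // r0:-1,r1:7,r2:Mul1,r3:8,r4:3,r5:4
cycle 11: CDB Mul2=21 // r0:-1,r1:7,r2:Mul1,r3:8,r4:3,r5:4
cycle 12: - // r0:-1,r1:7,r2:Mul1,r3:8,r4:3,r5:4
cycle 13: - // r0:-1,r1:7,r2:Mul1,r3:8,r4:3,r5:4

STATUS = TAG Mul1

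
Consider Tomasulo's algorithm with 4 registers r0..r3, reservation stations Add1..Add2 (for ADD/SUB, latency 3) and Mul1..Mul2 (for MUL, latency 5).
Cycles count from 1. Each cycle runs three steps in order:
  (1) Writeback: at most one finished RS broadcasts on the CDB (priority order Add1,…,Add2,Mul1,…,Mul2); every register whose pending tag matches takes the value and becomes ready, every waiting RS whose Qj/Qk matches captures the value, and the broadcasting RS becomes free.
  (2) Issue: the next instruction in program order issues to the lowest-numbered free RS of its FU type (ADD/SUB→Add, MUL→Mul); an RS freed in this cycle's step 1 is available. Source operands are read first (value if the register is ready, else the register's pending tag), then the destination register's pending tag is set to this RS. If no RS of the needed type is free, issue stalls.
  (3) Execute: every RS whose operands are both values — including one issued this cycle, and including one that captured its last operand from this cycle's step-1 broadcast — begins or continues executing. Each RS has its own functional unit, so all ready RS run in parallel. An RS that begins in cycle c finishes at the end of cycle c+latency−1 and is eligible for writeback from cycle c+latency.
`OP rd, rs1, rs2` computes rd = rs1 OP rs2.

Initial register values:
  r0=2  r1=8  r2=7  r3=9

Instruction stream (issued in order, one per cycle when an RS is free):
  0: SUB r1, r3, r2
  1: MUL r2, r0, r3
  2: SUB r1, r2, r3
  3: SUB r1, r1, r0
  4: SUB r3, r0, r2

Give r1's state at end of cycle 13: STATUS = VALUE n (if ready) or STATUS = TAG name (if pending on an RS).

c1: issue SUB r1<-Add1 | r0:2,r1:Add1,r2:7,r3:9
c2: issue MUL r2<-Mul1 | r0:2,r1:Add1,r2:Mul1,r3:9
c3: issue SUB r1<-Add2 | r0:2,r1:Add2,r2:Mul1,r3:9
c4: CDB Add1=2; issue SUB r1<-Add1 | r0:2,r1:Add1,r2:Mul1,r3:9
c5: stall | r0:2,r1:Add1,r2:Mul1,r3:9
c6: stall | r0:2,r1:Add1,r2:Mul1,r3:9
c7: CDB Mul1=18; stall | r0:2,r1:Add1,r2:18,r3:9
c8: stall | r0:2,r1:Add1,r2:18,r3:9
c9: stall | r0:2,r1:Add1,r2:18,r3:9
c10: CDB Add2=9; issue SUB r3<-Add2 | r0:2,r1:Add1,r2:18,r3:Add2
c11: - | r0:2,r1:Add1,r2:18,r3:Add2
c12: - | r0:2,r1:Add1,r2:18,r3:Add2
c13: CDB Add1=7 | r0:2,r1:7,r2:18,r3:Add2

STATUS = VALUE 7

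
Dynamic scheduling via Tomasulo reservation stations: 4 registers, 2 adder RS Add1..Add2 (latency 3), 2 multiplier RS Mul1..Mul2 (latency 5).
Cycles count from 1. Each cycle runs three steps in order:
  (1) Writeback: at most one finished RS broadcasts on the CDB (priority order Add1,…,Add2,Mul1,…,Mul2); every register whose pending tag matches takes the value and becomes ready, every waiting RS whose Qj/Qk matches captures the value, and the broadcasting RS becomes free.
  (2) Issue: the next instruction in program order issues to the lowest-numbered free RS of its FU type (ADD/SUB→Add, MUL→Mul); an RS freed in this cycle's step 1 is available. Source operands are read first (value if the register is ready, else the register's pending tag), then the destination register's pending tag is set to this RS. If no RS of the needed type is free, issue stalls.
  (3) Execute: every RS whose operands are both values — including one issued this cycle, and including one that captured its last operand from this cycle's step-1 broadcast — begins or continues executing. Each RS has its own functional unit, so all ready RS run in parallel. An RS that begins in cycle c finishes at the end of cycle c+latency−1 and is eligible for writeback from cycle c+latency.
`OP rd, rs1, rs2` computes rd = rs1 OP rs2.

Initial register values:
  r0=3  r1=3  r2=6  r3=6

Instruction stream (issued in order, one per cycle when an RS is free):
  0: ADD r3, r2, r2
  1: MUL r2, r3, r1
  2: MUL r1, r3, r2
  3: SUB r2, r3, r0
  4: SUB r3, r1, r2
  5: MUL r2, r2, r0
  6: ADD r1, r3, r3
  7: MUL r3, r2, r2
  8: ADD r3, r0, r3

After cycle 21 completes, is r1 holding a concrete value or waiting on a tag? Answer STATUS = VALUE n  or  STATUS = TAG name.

cycle 1: issue ADD r3<-Add1 // r0:3,r1:3,r2:6,r3:Add1
cycle 2: issue MUL r2<-Mul1 // r0:3,r1:3,r2:Mul1,r3:Add1
cycle 3: issue MUL r1<-Mul2 // r0:3,r1:Mul2,r2:Mul1,r3:Add1
cycle 4: CDB Add1=12; issue SUB r2<-Add1 // r0:3,r1:Mul2,r2:Add1,r3:12
cycle 5: issue SUB r3<-Add2 // r0:3,r1:Mul2,r2:Add1,r3:Add2
cycle 6: stall // r0:3,r1:Mul2,r2:Add1,r3:Add2
cycle 7: CDB Add1=9; stall // r0:3,r1:Mul2,r2:9,r3:Add2
cycle 8: stall // r0:3,r1:Mul2,r2:9,r3:Add2
cycle 9: CDB Mul1=36; issue MUL r2<-Mul1 // r0:3,r1:Mul2,r2:Mul1,r3:Add2
cycle 10: issue ADD r1<-Add1 // r0:3,r1:Add1,r2:Mul1,r3:Add2
cycle 11: stall // r0:3,r1:Add1,r2:Mul1,r3:Add2
cycle 12: stall // r0:3,r1:Add1,r2:Mul1,r3:Add2
cycle 13: stall // r0:3,r1:Add1,r2:Mul1,r3:Add2
cycle 14: CDB Mul1=27; issue MUL r3<-Mul1 // r0:3,r1:Add1,r2:27,r3:Mul1
cycle 15: CDB Mul2=432; stall // r0:3,r1:Add1,r2:27,r3:Mul1
cycle 16: stall // r0:3,r1:Add1,r2:27,r3:Mul1
cycle 17: stall // r0:3,r1:Add1,r2:27,r3:Mul1
cycle 18: CDB Add2=423; issue ADD r3<-Add2 // r0:3,r1:Add1,r2:27,r3:Add2
cycle 19: CDB Mul1=729 // r0:3,r1:Add1,r2:27,r3:Add2
cycle 20: - // r0:3,r1:Add1,r2:27,r3:Add2
cycle 21: CDB Add1=846 // r0:3,r1:846,r2:27,r3:Add2

STATUS = VALUE 846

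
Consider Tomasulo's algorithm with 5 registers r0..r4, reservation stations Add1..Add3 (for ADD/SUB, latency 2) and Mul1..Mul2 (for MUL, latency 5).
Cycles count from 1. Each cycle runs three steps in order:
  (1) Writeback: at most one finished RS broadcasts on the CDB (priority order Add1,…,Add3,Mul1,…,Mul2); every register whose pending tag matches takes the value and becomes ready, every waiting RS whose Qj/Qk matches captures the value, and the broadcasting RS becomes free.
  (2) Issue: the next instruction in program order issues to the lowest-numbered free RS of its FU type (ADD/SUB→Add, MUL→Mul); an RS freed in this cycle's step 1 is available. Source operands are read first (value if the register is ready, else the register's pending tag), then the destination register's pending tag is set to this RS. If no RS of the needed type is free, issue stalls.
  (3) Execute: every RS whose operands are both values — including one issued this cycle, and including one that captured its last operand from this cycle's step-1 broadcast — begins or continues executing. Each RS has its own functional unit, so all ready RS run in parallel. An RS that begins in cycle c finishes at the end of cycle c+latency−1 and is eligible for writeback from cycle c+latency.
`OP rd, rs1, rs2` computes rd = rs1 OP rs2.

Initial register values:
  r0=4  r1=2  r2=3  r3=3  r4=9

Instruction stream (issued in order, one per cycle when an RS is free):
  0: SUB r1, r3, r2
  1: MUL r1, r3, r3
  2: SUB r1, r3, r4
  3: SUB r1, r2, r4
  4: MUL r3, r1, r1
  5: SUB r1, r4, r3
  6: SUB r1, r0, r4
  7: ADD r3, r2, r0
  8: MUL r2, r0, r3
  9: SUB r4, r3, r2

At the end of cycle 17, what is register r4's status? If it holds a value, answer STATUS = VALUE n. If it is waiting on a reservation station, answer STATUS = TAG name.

STATUS = VALUE -21

c1: issue SUB r1<-Add1 | r0:4,r1:Add1,r2:3,r3:3,r4:9
c2: issue MUL r1<-Mul1 | r0:4,r1:Mul1,r2:3,r3:3,r4:9
c3: CDB Add1=0; issue SUB r1<-Add1 | r0:4,r1:Add1,r2:3,r3:3,r4:9
c4: issue SUB r1<-Add2 | r0:4,r1:Add2,r2:3,r3:3,r4:9
c5: CDB Add1=-6; issue MUL r3<-Mul2 | r0:4,r1:Add2,r2:3,r3:Mul2,r4:9
c6: CDB Add2=-6; issue SUB r1<-Add1 | r0:4,r1:Add1,r2:3,r3:Mul2,r4:9
c7: CDB Mul1=9; issue SUB r1<-Add2 | r0:4,r1:Add2,r2:3,r3:Mul2,r4:9
c8: issue ADD r3<-Add3 | r0:4,r1:Add2,r2:3,r3:Add3,r4:9
c9: CDB Add2=-5; issue MUL r2<-Mul1 | r0:4,r1:-5,r2:Mul1,r3:Add3,r4:9
c10: CDB Add3=7; issue SUB r4<-Add2 | r0:4,r1:-5,r2:Mul1,r3:7,r4:Add2
c11: CDB Mul2=36 | r0:4,r1:-5,r2:Mul1,r3:7,r4:Add2
c12: - | r0:4,r1:-5,r2:Mul1,r3:7,r4:Add2
c13: CDB Add1=-27 | r0:4,r1:-5,r2:Mul1,r3:7,r4:Add2
c14: - | r0:4,r1:-5,r2:Mul1,r3:7,r4:Add2
c15: CDB Mul1=28 | r0:4,r1:-5,r2:28,r3:7,r4:Add2
c16: - | r0:4,r1:-5,r2:28,r3:7,r4:Add2
c17: CDB Add2=-21 | r0:4,r1:-5,r2:28,r3:7,r4:-21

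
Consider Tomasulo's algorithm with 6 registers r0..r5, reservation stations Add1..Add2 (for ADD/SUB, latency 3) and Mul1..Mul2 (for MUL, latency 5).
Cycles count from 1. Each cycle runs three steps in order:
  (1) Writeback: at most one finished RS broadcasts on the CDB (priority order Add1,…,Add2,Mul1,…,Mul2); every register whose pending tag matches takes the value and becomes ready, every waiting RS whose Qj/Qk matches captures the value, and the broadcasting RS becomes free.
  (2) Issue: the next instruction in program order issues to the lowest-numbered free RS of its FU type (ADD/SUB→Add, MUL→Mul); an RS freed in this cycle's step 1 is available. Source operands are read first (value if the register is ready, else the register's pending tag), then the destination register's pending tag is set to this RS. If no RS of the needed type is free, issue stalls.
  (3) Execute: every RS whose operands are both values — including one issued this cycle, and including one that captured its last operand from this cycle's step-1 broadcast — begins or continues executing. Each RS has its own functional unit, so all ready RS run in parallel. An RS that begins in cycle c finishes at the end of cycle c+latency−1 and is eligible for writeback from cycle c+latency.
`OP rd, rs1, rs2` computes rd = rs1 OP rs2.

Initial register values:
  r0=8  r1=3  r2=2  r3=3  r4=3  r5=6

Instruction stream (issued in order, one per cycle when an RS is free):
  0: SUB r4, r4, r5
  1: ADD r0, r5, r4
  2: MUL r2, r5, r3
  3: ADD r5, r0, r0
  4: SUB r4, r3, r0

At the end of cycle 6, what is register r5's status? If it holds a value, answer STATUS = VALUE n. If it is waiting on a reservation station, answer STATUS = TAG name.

STATUS = TAG Add1

  c1: issue SUB r4<-Add1  regs: r0:8,r1:3,r2:2,r3:3,r4:Add1,r5:6
  c2: issue ADD r0<-Add2  regs: r0:Add2,r1:3,r2:2,r3:3,r4:Add1,r5:6
  c3: issue MUL r2<-Mul1  regs: r0:Add2,r1:3,r2:Mul1,r3:3,r4:Add1,r5:6
  c4: CDB Add1=-3; issue ADD r5<-Add1  regs: r0:Add2,r1:3,r2:Mul1,r3:3,r4:-3,r5:Add1
  c5: stall  regs: r0:Add2,r1:3,r2:Mul1,r3:3,r4:-3,r5:Add1
  c6: stall  regs: r0:Add2,r1:3,r2:Mul1,r3:3,r4:-3,r5:Add1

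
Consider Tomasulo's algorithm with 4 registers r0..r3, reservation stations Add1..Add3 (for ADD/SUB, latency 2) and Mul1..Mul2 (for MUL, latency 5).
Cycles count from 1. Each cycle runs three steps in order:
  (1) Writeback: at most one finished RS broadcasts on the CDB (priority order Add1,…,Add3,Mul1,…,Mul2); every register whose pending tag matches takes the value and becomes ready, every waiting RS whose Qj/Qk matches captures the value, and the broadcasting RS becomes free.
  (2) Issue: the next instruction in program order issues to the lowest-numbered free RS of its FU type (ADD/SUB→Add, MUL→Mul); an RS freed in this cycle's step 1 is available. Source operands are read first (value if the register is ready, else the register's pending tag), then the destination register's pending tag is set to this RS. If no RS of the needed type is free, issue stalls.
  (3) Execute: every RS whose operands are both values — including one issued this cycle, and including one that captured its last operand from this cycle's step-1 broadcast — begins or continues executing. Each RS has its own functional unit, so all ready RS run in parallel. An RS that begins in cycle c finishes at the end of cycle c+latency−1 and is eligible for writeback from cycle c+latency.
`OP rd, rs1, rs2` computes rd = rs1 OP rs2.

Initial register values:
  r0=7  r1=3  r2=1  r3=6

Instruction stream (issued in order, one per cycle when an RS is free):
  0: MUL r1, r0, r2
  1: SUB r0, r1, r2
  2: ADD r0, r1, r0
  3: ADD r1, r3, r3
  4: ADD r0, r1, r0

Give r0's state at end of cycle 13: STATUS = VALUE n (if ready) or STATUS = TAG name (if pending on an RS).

c1: issue MUL r1<-Mul1 | r0:7,r1:Mul1,r2:1,r3:6
c2: issue SUB r0<-Add1 | r0:Add1,r1:Mul1,r2:1,r3:6
c3: issue ADD r0<-Add2 | r0:Add2,r1:Mul1,r2:1,r3:6
c4: issue ADD r1<-Add3 | r0:Add2,r1:Add3,r2:1,r3:6
c5: stall | r0:Add2,r1:Add3,r2:1,r3:6
c6: CDB Add3=12; issue ADD r0<-Add3 | r0:Add3,r1:12,r2:1,r3:6
c7: CDB Mul1=7 | r0:Add3,r1:12,r2:1,r3:6
c8: - | r0:Add3,r1:12,r2:1,r3:6
c9: CDB Add1=6 | r0:Add3,r1:12,r2:1,r3:6
c10: - | r0:Add3,r1:12,r2:1,r3:6
c11: CDB Add2=13 | r0:Add3,r1:12,r2:1,r3:6
c12: - | r0:Add3,r1:12,r2:1,r3:6
c13: CDB Add3=25 | r0:25,r1:12,r2:1,r3:6

STATUS = VALUE 25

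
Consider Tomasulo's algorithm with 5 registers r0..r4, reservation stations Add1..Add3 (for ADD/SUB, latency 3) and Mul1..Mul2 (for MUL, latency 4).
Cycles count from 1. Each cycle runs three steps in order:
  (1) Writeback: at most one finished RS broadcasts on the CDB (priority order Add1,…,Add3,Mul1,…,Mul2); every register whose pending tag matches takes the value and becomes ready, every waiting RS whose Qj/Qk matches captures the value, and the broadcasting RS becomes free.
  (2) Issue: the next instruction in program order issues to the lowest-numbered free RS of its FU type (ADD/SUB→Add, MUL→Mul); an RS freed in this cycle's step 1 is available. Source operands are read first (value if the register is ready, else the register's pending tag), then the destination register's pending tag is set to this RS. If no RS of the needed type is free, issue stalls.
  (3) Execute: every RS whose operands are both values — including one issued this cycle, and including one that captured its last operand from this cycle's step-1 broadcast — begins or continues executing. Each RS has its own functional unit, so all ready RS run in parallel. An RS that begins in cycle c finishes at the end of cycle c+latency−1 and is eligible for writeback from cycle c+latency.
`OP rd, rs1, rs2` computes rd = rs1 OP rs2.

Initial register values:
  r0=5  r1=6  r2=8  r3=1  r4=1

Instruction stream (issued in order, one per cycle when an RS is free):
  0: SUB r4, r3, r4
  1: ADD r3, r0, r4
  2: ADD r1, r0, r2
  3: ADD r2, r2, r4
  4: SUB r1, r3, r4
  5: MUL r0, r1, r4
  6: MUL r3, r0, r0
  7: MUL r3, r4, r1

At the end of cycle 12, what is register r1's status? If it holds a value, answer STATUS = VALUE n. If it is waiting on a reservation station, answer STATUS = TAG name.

STATUS = VALUE 5

  c1: issue SUB r4<-Add1  regs: r0:5,r1:6,r2:8,r3:1,r4:Add1
  c2: issue ADD r3<-Add2  regs: r0:5,r1:6,r2:8,r3:Add2,r4:Add1
  c3: issue ADD r1<-Add3  regs: r0:5,r1:Add3,r2:8,r3:Add2,r4:Add1
  c4: CDB Add1=0; issue ADD r2<-Add1  regs: r0:5,r1:Add3,r2:Add1,r3:Add2,r4:0
  c5: stall  regs: r0:5,r1:Add3,r2:Add1,r3:Add2,r4:0
  c6: CDB Add3=13; issue SUB r1<-Add3  regs: r0:5,r1:Add3,r2:Add1,r3:Add2,r4:0
  c7: CDB Add1=8; issue MUL r0<-Mul1  regs: r0:Mul1,r1:Add3,r2:8,r3:Add2,r4:0
  c8: CDB Add2=5; issue MUL r3<-Mul2  regs: r0:Mul1,r1:Add3,r2:8,r3:Mul2,r4:0
  c9: stall  regs: r0:Mul1,r1:Add3,r2:8,r3:Mul2,r4:0
  c10: stall  regs: r0:Mul1,r1:Add3,r2:8,r3:Mul2,r4:0
  c11: CDB Add3=5; stall  regs: r0:Mul1,r1:5,r2:8,r3:Mul2,r4:0
  c12: stall  regs: r0:Mul1,r1:5,r2:8,r3:Mul2,r4:0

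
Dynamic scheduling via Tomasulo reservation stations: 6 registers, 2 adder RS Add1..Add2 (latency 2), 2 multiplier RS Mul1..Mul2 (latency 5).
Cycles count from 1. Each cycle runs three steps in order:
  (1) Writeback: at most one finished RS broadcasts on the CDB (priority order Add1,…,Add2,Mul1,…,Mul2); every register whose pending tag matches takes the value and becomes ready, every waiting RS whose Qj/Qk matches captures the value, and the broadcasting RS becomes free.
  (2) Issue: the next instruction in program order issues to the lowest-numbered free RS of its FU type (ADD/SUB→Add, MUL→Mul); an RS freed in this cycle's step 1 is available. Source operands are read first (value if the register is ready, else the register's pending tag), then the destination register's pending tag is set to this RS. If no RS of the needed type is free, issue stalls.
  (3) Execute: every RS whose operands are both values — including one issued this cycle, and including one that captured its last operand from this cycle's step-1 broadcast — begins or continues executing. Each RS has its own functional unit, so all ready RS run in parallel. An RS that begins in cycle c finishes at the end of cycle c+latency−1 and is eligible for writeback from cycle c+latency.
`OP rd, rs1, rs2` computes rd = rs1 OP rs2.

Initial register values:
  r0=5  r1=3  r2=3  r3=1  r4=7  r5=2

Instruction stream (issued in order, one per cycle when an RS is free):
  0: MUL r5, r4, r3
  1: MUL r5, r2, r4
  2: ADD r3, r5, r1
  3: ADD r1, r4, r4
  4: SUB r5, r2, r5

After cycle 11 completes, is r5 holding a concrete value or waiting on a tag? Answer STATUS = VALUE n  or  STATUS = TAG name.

STATUS = VALUE -18

  c1: issue MUL r5<-Mul1  regs: r0:5,r1:3,r2:3,r3:1,r4:7,r5:Mul1
  c2: issue MUL r5<-Mul2  regs: r0:5,r1:3,r2:3,r3:1,r4:7,r5:Mul2
  c3: issue ADD r3<-Add1  regs: r0:5,r1:3,r2:3,r3:Add1,r4:7,r5:Mul2
  c4: issue ADD r1<-Add2  regs: r0:5,r1:Add2,r2:3,r3:Add1,r4:7,r5:Mul2
  c5: stall  regs: r0:5,r1:Add2,r2:3,r3:Add1,r4:7,r5:Mul2
  c6: CDB Add2=14; issue SUB r5<-Add2  regs: r0:5,r1:14,r2:3,r3:Add1,r4:7,r5:Add2
  c7: CDB Mul1=7  regs: r0:5,r1:14,r2:3,r3:Add1,r4:7,r5:Add2
  c8: CDB Mul2=21  regs: r0:5,r1:14,r2:3,r3:Add1,r4:7,r5:Add2
  c9: -  regs: r0:5,r1:14,r2:3,r3:Add1,r4:7,r5:Add2
  c10: CDB Add1=24  regs: r0:5,r1:14,r2:3,r3:24,r4:7,r5:Add2
  c11: CDB Add2=-18  regs: r0:5,r1:14,r2:3,r3:24,r4:7,r5:-18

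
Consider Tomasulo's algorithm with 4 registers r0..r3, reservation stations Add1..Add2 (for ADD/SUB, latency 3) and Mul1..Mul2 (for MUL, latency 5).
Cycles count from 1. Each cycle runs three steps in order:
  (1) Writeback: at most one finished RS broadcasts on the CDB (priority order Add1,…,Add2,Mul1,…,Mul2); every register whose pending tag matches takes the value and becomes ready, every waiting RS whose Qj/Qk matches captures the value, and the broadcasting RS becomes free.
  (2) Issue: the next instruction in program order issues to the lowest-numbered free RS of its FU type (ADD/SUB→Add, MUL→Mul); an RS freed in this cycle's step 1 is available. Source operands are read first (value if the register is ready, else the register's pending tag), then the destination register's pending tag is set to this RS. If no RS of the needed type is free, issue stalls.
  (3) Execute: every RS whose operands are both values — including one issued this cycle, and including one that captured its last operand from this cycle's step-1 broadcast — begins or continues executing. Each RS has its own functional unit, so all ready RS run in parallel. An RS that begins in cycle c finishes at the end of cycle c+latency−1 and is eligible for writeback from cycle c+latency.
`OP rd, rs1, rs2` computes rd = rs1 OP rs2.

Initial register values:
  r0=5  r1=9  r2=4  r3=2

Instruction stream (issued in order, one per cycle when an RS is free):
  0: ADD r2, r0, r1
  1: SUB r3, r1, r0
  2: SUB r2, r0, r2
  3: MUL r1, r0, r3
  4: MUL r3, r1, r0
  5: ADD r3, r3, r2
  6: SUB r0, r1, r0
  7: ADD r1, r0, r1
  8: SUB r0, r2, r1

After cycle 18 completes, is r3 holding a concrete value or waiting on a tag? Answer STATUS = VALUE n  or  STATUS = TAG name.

  c1: issue ADD r2<-Add1  regs: r0:5,r1:9,r2:Add1,r3:2
  c2: issue SUB r3<-Add2  regs: r0:5,r1:9,r2:Add1,r3:Add2
  c3: stall  regs: r0:5,r1:9,r2:Add1,r3:Add2
  c4: CDB Add1=14; issue SUB r2<-Add1  regs: r0:5,r1:9,r2:Add1,r3:Add2
  c5: CDB Add2=4; issue MUL r1<-Mul1  regs: r0:5,r1:Mul1,r2:Add1,r3:4
  c6: issue MUL r3<-Mul2  regs: r0:5,r1:Mul1,r2:Add1,r3:Mul2
  c7: CDB Add1=-9; issue ADD r3<-Add1  regs: r0:5,r1:Mul1,r2:-9,r3:Add1
  c8: issue SUB r0<-Add2  regs: r0:Add2,r1:Mul1,r2:-9,r3:Add1
  c9: stall  regs: r0:Add2,r1:Mul1,r2:-9,r3:Add1
  c10: CDB Mul1=20; stall  regs: r0:Add2,r1:20,r2:-9,r3:Add1
  c11: stall  regs: r0:Add2,r1:20,r2:-9,r3:Add1
  c12: stall  regs: r0:Add2,r1:20,r2:-9,r3:Add1
  c13: CDB Add2=15; issue ADD r1<-Add2  regs: r0:15,r1:Add2,r2:-9,r3:Add1
  c14: stall  regs: r0:15,r1:Add2,r2:-9,r3:Add1
  c15: CDB Mul2=100; stall  regs: r0:15,r1:Add2,r2:-9,r3:Add1
  c16: CDB Add2=35; issue SUB r0<-Add2  regs: r0:Add2,r1:35,r2:-9,r3:Add1
  c17: -  regs: r0:Add2,r1:35,r2:-9,r3:Add1
  c18: CDB Add1=91  regs: r0:Add2,r1:35,r2:-9,r3:91

STATUS = VALUE 91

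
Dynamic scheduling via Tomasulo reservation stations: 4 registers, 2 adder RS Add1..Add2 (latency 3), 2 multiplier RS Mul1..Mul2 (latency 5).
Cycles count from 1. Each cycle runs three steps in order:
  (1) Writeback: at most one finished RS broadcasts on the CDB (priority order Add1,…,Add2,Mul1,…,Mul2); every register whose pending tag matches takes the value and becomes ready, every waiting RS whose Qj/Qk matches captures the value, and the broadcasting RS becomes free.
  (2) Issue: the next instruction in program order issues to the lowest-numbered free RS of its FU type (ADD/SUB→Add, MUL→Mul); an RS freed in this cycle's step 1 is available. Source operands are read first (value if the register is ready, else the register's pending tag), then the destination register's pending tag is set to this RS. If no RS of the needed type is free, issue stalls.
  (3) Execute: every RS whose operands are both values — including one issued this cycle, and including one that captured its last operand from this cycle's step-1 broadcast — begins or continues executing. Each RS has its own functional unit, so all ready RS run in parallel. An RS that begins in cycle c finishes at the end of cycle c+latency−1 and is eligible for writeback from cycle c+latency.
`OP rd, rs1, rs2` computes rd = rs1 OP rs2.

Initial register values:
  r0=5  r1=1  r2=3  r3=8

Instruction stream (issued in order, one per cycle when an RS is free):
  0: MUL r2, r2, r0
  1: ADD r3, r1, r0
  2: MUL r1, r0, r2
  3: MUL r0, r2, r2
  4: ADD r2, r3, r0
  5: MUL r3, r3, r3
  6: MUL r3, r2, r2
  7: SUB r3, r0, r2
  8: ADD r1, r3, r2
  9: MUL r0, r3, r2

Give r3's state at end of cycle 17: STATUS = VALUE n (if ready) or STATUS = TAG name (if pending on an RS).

c1: issue MUL r2<-Mul1 | r0:5,r1:1,r2:Mul1,r3:8
c2: issue ADD r3<-Add1 | r0:5,r1:1,r2:Mul1,r3:Add1
c3: issue MUL r1<-Mul2 | r0:5,r1:Mul2,r2:Mul1,r3:Add1
c4: stall | r0:5,r1:Mul2,r2:Mul1,r3:Add1
c5: CDB Add1=6; stall | r0:5,r1:Mul2,r2:Mul1,r3:6
c6: CDB Mul1=15; issue MUL r0<-Mul1 | r0:Mul1,r1:Mul2,r2:15,r3:6
c7: issue ADD r2<-Add1 | r0:Mul1,r1:Mul2,r2:Add1,r3:6
c8: stall | r0:Mul1,r1:Mul2,r2:Add1,r3:6
c9: stall | r0:Mul1,r1:Mul2,r2:Add1,r3:6
c10: stall | r0:Mul1,r1:Mul2,r2:Add1,r3:6
c11: CDB Mul1=225; issue MUL r3<-Mul1 | r0:225,r1:Mul2,r2:Add1,r3:Mul1
c12: CDB Mul2=75; issue MUL r3<-Mul2 | r0:225,r1:75,r2:Add1,r3:Mul2
c13: issue SUB r3<-Add2 | r0:225,r1:75,r2:Add1,r3:Add2
c14: CDB Add1=231; issue ADD r1<-Add1 | r0:225,r1:Add1,r2:231,r3:Add2
c15: stall | r0:225,r1:Add1,r2:231,r3:Add2
c16: CDB Mul1=36; issue MUL r0<-Mul1 | r0:Mul1,r1:Add1,r2:231,r3:Add2
c17: CDB Add2=-6 | r0:Mul1,r1:Add1,r2:231,r3:-6

STATUS = VALUE -6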